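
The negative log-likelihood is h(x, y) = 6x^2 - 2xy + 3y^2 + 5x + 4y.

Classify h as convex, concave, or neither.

convex

h is quadratic, so its Hessian is the constant matrix H = [[12, -2], [-2, 6]].
det(H) = 68, tr(H) = 18.
det(H) > 0 and tr(H) > 0, so H is positive definite everywhere: convex.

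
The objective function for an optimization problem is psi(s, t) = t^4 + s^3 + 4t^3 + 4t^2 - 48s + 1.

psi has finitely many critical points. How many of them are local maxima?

psi separates as a function of s plus a function of t, so ∇psi=0 decouples.
∂psi/∂s = 3(s - 4)(s + 4) = 0 at s ∈ {-4, 4}; ∂psi/∂t = 4t(t + 1)(t + 2) = 0 at t ∈ {-2, -1, 0}.
The Hessian is diagonal: diag(psi_ss, psi_tt). Second derivatives: psi_ss(-4)=-24, psi_ss(4)=24; psi_tt(-2)=8, psi_tt(-1)=-4, psi_tt(0)=8.
Local maxima occur where both diagonal entries negative: (-4, -1). Count: 1.

1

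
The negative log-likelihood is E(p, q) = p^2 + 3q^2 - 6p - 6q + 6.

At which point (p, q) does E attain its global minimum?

(3, 1)

E(p,q) separates as A(p) + B(q) + 6, so its minimum is min A + min B + 6.
A'(p) = 2p - 6 vanishes at p ∈ {3}; B'(q) = 6q - 6 vanishes at q ∈ {1}.
Local minima of A (where A''>0): A(3)=-9. Local minima of B: B(1)=-3.
So the global minimum of E is A(3) + B(1) + 6 = -9 − 3 + 6 = -6, attained at (3, 1).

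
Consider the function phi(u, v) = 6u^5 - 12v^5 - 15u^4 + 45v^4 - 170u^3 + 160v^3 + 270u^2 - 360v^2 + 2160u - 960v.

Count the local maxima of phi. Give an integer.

phi separates as a function of u plus a function of v, so ∇phi=0 decouples.
∂phi/∂u = 30(u - 4)(u - 3)(u + 2)(u + 3) = 0 at u ∈ {-3, -2, 3, 4}; ∂phi/∂v = -60(v - 4)(v - 2)(v + 1)(v + 2) = 0 at v ∈ {-2, -1, 2, 4}.
The Hessian is diagonal: diag(phi_uu, phi_vv). Second derivatives: phi_uu(-3)=-1260, phi_uu(-2)=900, phi_uu(3)=-900, phi_uu(4)=1260; phi_vv(-2)=1440, phi_vv(-1)=-900, phi_vv(2)=1440, phi_vv(4)=-3600.
Local maxima occur where both diagonal entries negative: (-3, -1), (-3, 4), (3, -1), (3, 4). Count: 4.

4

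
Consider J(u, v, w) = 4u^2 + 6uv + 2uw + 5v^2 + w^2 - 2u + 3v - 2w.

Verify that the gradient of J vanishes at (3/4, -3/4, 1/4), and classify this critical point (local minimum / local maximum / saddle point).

local minimum

∇J = (8u + 6v + 2w - 2, 6u + 10v + 3, 2u + 2w - 2); substituting (3/4, -3/4, 1/4) gives ∇J = (0, 0, 0), so (3/4, -3/4, 1/4) is indeed a critical point.
The Hessian is constant: H = [[8, 6, 2], [6, 10, 0], [2, 0, 2]].
Leading principal minors: Δ₁ = 8, Δ₂ = 44, Δ₃ = 48.
All leading minors are positive, so H is positive definite: a local minimum.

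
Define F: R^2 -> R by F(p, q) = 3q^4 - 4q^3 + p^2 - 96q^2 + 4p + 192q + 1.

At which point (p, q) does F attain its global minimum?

(-2, -4)

F(p,q) separates as A(p) + B(q) + 1, so its minimum is min A + min B + 1.
A'(p) = 2p + 4 vanishes at p ∈ {-2}; B'(q) = 12(q - 4)(q - 1)(q + 4) vanishes at q ∈ {-4, 1, 4}.
Local minima of A (where A''>0): A(-2)=-4. Local minima of B: B(-4)=-1280, B(4)=-256.
So the global minimum of F is A(-2) + B(-4) + 1 = -4 − 1280 + 1 = -1283, attained at (-2, -4).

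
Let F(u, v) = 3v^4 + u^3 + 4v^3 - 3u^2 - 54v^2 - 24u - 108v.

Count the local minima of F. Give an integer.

2

F separates as a function of u plus a function of v, so ∇F=0 decouples.
∂F/∂u = 3(u - 4)(u + 2) = 0 at u ∈ {-2, 4}; ∂F/∂v = 12(v - 3)(v + 1)(v + 3) = 0 at v ∈ {-3, -1, 3}.
The Hessian is diagonal: diag(F_uu, F_vv). Second derivatives: F_uu(-2)=-18, F_uu(4)=18; F_vv(-3)=144, F_vv(-1)=-96, F_vv(3)=288.
Local minima occur where both diagonal entries positive: (4, -3), (4, 3). Count: 2.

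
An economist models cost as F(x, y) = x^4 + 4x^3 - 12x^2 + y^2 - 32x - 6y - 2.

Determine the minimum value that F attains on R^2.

-75

F(x,y) separates as P(x) + Q(y) − 2, so its minimum is min P + min Q − 2.
P'(x) = 4(x - 2)(x + 1)(x + 4) vanishes at x ∈ {-4, -1, 2}; Q'(y) = 2y - 6 vanishes at y ∈ {3}.
Local minima of P (where P''>0): P(-4)=-64, P(2)=-64. Local minima of Q: Q(3)=-9.
So the global minimum of F is P(-4) + Q(3) − 2 = -64 − 9 − 2 = -75, attained at (-4, 3).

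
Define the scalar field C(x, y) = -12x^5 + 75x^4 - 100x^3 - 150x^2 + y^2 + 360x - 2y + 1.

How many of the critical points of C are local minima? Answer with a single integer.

2

C separates as a function of x plus a function of y, so ∇C=0 decouples.
∂C/∂x = -60(x - 3)(x - 2)(x - 1)(x + 1) = 0 at x ∈ {-1, 1, 2, 3}; ∂C/∂y = 2(y - 1) = 0 at y ∈ {1}.
The Hessian is diagonal: diag(C_xx, C_yy). Second derivatives: C_xx(-1)=1440, C_xx(1)=-240, C_xx(2)=180, C_xx(3)=-480; C_yy(1)=2.
Local minima occur where both diagonal entries positive: (-1, 1), (2, 1). Count: 2.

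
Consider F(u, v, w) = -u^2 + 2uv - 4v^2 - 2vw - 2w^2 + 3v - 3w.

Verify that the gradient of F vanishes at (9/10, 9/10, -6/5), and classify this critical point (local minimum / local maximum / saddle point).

local maximum

∇F = (-2u + 2v, 2u - 8v - 2w + 3, -2v - 4w - 3); substituting (9/10, 9/10, -6/5) gives ∇F = (0, 0, 0), so (9/10, 9/10, -6/5) is indeed a critical point.
The Hessian is constant: H = [[-2, 2, 0], [2, -8, -2], [0, -2, -4]].
Leading principal minors: Δ₁ = -2, Δ₂ = 12, Δ₃ = -40.
The minors alternate sign starting negative (−, +, −), so H is negative definite: a local maximum.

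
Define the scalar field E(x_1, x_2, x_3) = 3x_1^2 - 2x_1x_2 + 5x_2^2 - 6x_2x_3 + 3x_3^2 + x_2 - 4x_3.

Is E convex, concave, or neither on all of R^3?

E is quadratic, so its Hessian is the constant matrix H = [[6, -2, 0], [-2, 10, -6], [0, -6, 6]].
Leading principal minors: 6, 56, 120.
All positive ⇒ H ≻ 0 ⇒ convex.

convex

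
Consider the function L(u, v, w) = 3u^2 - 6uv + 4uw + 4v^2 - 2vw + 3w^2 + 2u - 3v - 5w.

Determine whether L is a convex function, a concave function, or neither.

L is quadratic, so its Hessian is the constant matrix H = [[6, -6, 4], [-6, 8, -2], [4, -2, 6]].
Leading principal minors: 6, 12, 16.
All positive ⇒ H ≻ 0 ⇒ convex.

convex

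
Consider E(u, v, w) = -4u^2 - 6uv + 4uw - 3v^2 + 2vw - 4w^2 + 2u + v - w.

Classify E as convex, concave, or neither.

concave

E is quadratic, so its Hessian is the constant matrix H = [[-8, -6, 4], [-6, -6, 2], [4, 2, -8]].
Leading principal minors: -8, 12, -64.
Signs alternate −, +, − ⇒ H ≺ 0 ⇒ concave.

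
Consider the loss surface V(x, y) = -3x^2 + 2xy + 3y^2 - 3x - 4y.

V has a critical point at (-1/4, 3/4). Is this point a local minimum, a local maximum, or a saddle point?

The Hessian of V is constant: H = [[-6, 2], [2, 6]].
det(H) = (-6)·6 − 2² = -40.
Since det(H) < 0, H is indefinite and the critical point is a saddle point.

saddle point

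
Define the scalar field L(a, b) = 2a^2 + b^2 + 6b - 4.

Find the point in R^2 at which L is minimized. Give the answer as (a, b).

(0, -3)

L(a,b) separates as P(a) + Q(b) − 4, so its minimum is min P + min Q − 4.
P'(a) = 4a vanishes at a ∈ {0}; Q'(b) = 2b + 6 vanishes at b ∈ {-3}.
Local minima of P (where P''>0): P(0)=0. Local minima of Q: Q(-3)=-9.
So the global minimum of L is P(0) + Q(-3) − 4 = 0 − 9 − 4 = -13, attained at (0, -3).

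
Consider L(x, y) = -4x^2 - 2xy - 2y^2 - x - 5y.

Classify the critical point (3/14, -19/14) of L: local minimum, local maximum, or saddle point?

The Hessian of L is constant: H = [[-8, -2], [-2, -4]].
det(H) = (-8)·(-4) − (-2)² = 28.
det(H) > 0 and tr(H) = -12 < 0, so H is negative definite and the point is a local maximum.

local maximum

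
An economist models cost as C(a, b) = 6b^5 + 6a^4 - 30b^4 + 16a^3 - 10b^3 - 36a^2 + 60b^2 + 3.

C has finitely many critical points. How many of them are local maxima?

2

C separates as a function of a plus a function of b, so ∇C=0 decouples.
∂C/∂a = 24a(a - 1)(a + 3) = 0 at a ∈ {-3, 0, 1}; ∂C/∂b = 30b(b - 4)(b - 1)(b + 1) = 0 at b ∈ {-1, 0, 1, 4}.
The Hessian is diagonal: diag(C_aa, C_bb). Second derivatives: C_aa(-3)=288, C_aa(0)=-72, C_aa(1)=96; C_bb(-1)=-300, C_bb(0)=120, C_bb(1)=-180, C_bb(4)=1800.
Local maxima occur where both diagonal entries negative: (0, -1), (0, 1). Count: 2.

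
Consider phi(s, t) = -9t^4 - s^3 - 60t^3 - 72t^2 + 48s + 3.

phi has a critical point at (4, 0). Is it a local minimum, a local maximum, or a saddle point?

local maximum

The mixed partial ∂²phi/∂s∂t is 0, so the Hessian at any point is diag(phi_ss, phi_tt) = diag(-6s, -36(3t^2 + 10t + 4)).
At (4, 0): H = diag(-24, -144).
Both eigenvalues are negative, so H is negative definite: a local maximum.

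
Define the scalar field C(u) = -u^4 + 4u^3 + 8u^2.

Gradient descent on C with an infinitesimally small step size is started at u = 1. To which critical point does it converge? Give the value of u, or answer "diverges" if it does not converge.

C'(u) = -4u(u - 4)(u + 1), so C'(1) = 24.
Gradient descent moves in the -C' direction, i.e. u is decreasing.
The nearest critical point in that direction is u = 0, where C'' = 16 > 0 (a local minimum). The iterate converges there.

0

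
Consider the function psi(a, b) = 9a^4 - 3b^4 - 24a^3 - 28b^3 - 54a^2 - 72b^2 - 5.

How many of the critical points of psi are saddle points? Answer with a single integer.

5

psi separates as a function of a plus a function of b, so ∇psi=0 decouples.
∂psi/∂a = 36a(a - 3)(a + 1) = 0 at a ∈ {-1, 0, 3}; ∂psi/∂b = -12b(b + 3)(b + 4) = 0 at b ∈ {-4, -3, 0}.
The Hessian is diagonal: diag(psi_aa, psi_bb). Second derivatives: psi_aa(-1)=144, psi_aa(0)=-108, psi_aa(3)=432; psi_bb(-4)=-48, psi_bb(-3)=36, psi_bb(0)=-144.
Saddle points occur where the two diagonal entries have opposite signs: (-1, -4), (-1, 0), (0, -3), (3, -4), (3, 0). Count: 5.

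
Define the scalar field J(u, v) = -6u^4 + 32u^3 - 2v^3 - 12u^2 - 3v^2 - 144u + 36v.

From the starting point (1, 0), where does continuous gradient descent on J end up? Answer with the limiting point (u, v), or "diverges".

(2, -3)

J is separable, so gradient descent decouples: u follows -∂J/∂u, v follows -∂J/∂v.
∂J/∂u = -24(u - 3)(u - 2)(u + 1); at u=1 this is -96, so u increases.
∂J/∂v = -6(v - 2)(v + 3); at v=0 this is 36, so v decreases.
u converges to its nearest critical value 2 (a local min of the u-part); v converges to -3. The iterate converges to (2, -3).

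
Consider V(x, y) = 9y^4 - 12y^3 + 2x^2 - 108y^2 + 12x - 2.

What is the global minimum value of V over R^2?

-587

V(x,y) separates as P(x) + Q(y) − 2, so its minimum is min P + min Q − 2.
P'(x) = 4x + 12 vanishes at x ∈ {-3}; Q'(y) = 36y(y - 3)(y + 2) vanishes at y ∈ {-2, 0, 3}.
Local minima of P (where P''>0): P(-3)=-18. Local minima of Q: Q(-2)=-192, Q(3)=-567.
So the global minimum of V is P(-3) + Q(3) − 2 = -18 − 567 − 2 = -587, attained at (-3, 3).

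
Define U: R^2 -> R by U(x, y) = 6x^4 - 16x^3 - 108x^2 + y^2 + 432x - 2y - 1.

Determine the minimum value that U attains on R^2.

U(x,y) separates as P(x) + Q(y) − 1, so its minimum is min P + min Q − 1.
P'(x) = 24(x - 3)(x - 2)(x + 3) vanishes at x ∈ {-3, 2, 3}; Q'(y) = 2y - 2 vanishes at y ∈ {1}.
Local minima of P (where P''>0): P(-3)=-1350, P(3)=378. Local minima of Q: Q(1)=-1.
So the global minimum of U is P(-3) + Q(1) − 1 = -1350 − 1 − 1 = -1352, attained at (-3, 1).

-1352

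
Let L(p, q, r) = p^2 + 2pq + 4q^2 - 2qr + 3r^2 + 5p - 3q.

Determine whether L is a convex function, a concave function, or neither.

convex

L is quadratic, so its Hessian is the constant matrix H = [[2, 2, 0], [2, 8, -2], [0, -2, 6]].
Leading principal minors: 2, 12, 64.
All positive ⇒ H ≻ 0 ⇒ convex.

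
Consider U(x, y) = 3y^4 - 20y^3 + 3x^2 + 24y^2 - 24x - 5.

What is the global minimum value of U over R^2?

U(x,y) separates as P(x) + Q(y) − 5, so its minimum is min P + min Q − 5.
P'(x) = 6x - 24 vanishes at x ∈ {4}; Q'(y) = 12y(y - 4)(y - 1) vanishes at y ∈ {0, 1, 4}.
Local minima of P (where P''>0): P(4)=-48. Local minima of Q: Q(0)=0, Q(4)=-128.
So the global minimum of U is P(4) + Q(4) − 5 = -48 − 128 − 5 = -181, attained at (4, 4).

-181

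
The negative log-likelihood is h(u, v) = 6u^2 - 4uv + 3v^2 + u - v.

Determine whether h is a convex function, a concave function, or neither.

convex

h is quadratic, so its Hessian is the constant matrix H = [[12, -4], [-4, 6]].
det(H) = 56, tr(H) = 18.
det(H) > 0 and tr(H) > 0, so H is positive definite everywhere: convex.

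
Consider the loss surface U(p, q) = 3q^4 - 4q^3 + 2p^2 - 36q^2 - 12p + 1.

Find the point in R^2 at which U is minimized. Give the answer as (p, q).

(3, 3)

U(p,q) separates as A(p) + B(q) + 1, so its minimum is min A + min B + 1.
A'(p) = 4p - 12 vanishes at p ∈ {3}; B'(q) = 12q(q - 3)(q + 2) vanishes at q ∈ {-2, 0, 3}.
Local minima of A (where A''>0): A(3)=-18. Local minima of B: B(-2)=-64, B(3)=-189.
So the global minimum of U is A(3) + B(3) + 1 = -18 − 189 + 1 = -206, attained at (3, 3).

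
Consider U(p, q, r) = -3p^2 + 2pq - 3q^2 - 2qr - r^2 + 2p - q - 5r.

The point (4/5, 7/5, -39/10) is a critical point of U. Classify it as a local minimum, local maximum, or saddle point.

The Hessian is constant: H = [[-6, 2, 0], [2, -6, -2], [0, -2, -2]].
Leading principal minors: Δ₁ = -6, Δ₂ = 32, Δ₃ = -40.
The minors alternate sign starting negative (−, +, −), so H is negative definite: a local maximum.

local maximum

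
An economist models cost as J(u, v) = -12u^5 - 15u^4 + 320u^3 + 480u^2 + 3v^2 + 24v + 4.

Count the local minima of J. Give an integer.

J separates as a function of u plus a function of v, so ∇J=0 decouples.
∂J/∂u = -60u(u - 4)(u + 1)(u + 4) = 0 at u ∈ {-4, -1, 0, 4}; ∂J/∂v = 6(v + 4) = 0 at v ∈ {-4}.
The Hessian is diagonal: diag(J_uu, J_vv). Second derivatives: J_uu(-4)=5760, J_uu(-1)=-900, J_uu(0)=960, J_uu(4)=-9600; J_vv(-4)=6.
Local minima occur where both diagonal entries positive: (-4, -4), (0, -4). Count: 2.

2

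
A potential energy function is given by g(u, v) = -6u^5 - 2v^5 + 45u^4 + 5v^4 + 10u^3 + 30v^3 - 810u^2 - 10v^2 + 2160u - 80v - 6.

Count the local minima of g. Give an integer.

4

g separates as a function of u plus a function of v, so ∇g=0 decouples.
∂g/∂u = -30(u - 4)(u - 3)(u - 2)(u + 3) = 0 at u ∈ {-3, 2, 3, 4}; ∂g/∂v = -10(v - 4)(v - 1)(v + 1)(v + 2) = 0 at v ∈ {-2, -1, 1, 4}.
The Hessian is diagonal: diag(g_uu, g_vv). Second derivatives: g_uu(-3)=6300, g_uu(2)=-300, g_uu(3)=180, g_uu(4)=-420; g_vv(-2)=180, g_vv(-1)=-100, g_vv(1)=180, g_vv(4)=-900.
Local minima occur where both diagonal entries positive: (-3, -2), (-3, 1), (3, -2), (3, 1). Count: 4.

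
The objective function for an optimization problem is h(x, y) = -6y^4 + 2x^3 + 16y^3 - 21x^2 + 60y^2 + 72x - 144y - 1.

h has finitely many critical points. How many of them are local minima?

h separates as a function of x plus a function of y, so ∇h=0 decouples.
∂h/∂x = 6(x - 4)(x - 3) = 0 at x ∈ {3, 4}; ∂h/∂y = -24(y - 3)(y - 1)(y + 2) = 0 at y ∈ {-2, 1, 3}.
The Hessian is diagonal: diag(h_xx, h_yy). Second derivatives: h_xx(3)=-6, h_xx(4)=6; h_yy(-2)=-360, h_yy(1)=144, h_yy(3)=-240.
Local minima occur where both diagonal entries positive: (4, 1). Count: 1.

1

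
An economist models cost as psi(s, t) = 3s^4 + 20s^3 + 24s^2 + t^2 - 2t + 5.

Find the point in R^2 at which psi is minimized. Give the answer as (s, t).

(-4, 1)

psi(s,t) separates as P(s) + Q(t) + 5, so its minimum is min P + min Q + 5.
P'(s) = 12s(s + 1)(s + 4) vanishes at s ∈ {-4, -1, 0}; Q'(t) = 2(t - 1) vanishes at t ∈ {1}.
Local minima of P (where P''>0): P(-4)=-128, P(0)=0. Local minima of Q: Q(1)=-1.
So the global minimum of psi is P(-4) + Q(1) + 5 = -128 − 1 + 5 = -124, attained at (-4, 1).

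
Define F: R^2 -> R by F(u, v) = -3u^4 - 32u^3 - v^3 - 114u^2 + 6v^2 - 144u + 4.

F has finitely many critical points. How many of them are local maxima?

F separates as a function of u plus a function of v, so ∇F=0 decouples.
∂F/∂u = -12(u + 1)(u + 3)(u + 4) = 0 at u ∈ {-4, -3, -1}; ∂F/∂v = -3v(v - 4) = 0 at v ∈ {0, 4}.
The Hessian is diagonal: diag(F_uu, F_vv). Second derivatives: F_uu(-4)=-36, F_uu(-3)=24, F_uu(-1)=-72; F_vv(0)=12, F_vv(4)=-12.
Local maxima occur where both diagonal entries negative: (-4, 4), (-1, 4). Count: 2.

2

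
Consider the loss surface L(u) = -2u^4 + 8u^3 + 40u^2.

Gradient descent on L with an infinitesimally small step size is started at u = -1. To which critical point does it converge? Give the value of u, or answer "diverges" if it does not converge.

L'(u) = -8u(u - 5)(u + 2), so L'(-1) = -48.
Gradient descent moves in the -L' direction, i.e. u is increasing.
The nearest critical point in that direction is u = 0, where L'' = 80 > 0 (a local minimum). The iterate converges there.

0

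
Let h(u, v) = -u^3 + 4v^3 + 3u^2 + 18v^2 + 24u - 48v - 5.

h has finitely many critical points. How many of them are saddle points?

h separates as a function of u plus a function of v, so ∇h=0 decouples.
∂h/∂u = -3(u - 4)(u + 2) = 0 at u ∈ {-2, 4}; ∂h/∂v = 12(v - 1)(v + 4) = 0 at v ∈ {-4, 1}.
The Hessian is diagonal: diag(h_uu, h_vv). Second derivatives: h_uu(-2)=18, h_uu(4)=-18; h_vv(-4)=-60, h_vv(1)=60.
Saddle points occur where the two diagonal entries have opposite signs: (-2, -4), (4, 1). Count: 2.

2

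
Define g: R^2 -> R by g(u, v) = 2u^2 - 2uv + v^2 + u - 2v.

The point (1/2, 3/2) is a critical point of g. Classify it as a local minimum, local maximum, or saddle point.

local minimum

The Hessian of g is constant: H = [[4, -2], [-2, 2]].
det(H) = 4·2 − (-2)² = 4.
det(H) > 0 and tr(H) = 6 > 0, so H is positive definite and the point is a local minimum.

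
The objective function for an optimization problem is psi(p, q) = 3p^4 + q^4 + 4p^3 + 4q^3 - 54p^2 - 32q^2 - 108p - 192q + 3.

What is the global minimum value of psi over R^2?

psi(p,q) separates as A(p) + B(q) + 3, so its minimum is min A + min B + 3.
A'(p) = 12(p - 3)(p + 1)(p + 3) vanishes at p ∈ {-3, -1, 3}; B'(q) = 4(q - 4)(q + 3)(q + 4) vanishes at q ∈ {-4, -3, 4}.
Local minima of A (where A''>0): A(-3)=-27, A(3)=-459. Local minima of B: B(-4)=256, B(4)=-768.
So the global minimum of psi is A(3) + B(4) + 3 = -459 − 768 + 3 = -1224, attained at (3, 4).

-1224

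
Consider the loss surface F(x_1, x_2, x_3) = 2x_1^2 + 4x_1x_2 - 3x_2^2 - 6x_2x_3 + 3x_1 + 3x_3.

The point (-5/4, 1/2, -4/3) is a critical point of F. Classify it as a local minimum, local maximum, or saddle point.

saddle point

The Hessian is constant: H = [[4, 4, 0], [4, -6, -6], [0, -6, 0]].
Leading principal minors: Δ₁ = 4, Δ₂ = -40, Δ₃ = -144.
The minors fit neither the all-positive nor the alternating-sign pattern, so H is indefinite: a saddle point.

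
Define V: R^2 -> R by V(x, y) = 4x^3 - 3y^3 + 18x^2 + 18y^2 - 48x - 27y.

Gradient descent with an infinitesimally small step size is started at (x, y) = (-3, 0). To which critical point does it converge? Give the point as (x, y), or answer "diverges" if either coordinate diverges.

(1, 1)

V is separable, so gradient descent decouples: x follows -∂V/∂x, y follows -∂V/∂y.
∂V/∂x = 12(x - 1)(x + 4); at x=-3 this is -48, so x increases.
∂V/∂y = -9(y - 3)(y - 1); at y=0 this is -27, so y increases.
x converges to its nearest critical value 1 (a local min of the x-part); y converges to 1. The iterate converges to (1, 1).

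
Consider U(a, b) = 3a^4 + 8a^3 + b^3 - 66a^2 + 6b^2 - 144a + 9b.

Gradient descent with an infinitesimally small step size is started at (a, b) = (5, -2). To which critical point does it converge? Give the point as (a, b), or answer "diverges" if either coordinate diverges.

U is separable, so gradient descent decouples: a follows -∂U/∂a, b follows -∂U/∂b.
∂U/∂a = 12(a - 3)(a + 1)(a + 4); at a=5 this is 1296, so a decreases.
∂U/∂b = 3(b + 1)(b + 3); at b=-2 this is -3, so b increases.
a converges to its nearest critical value 3 (a local min of the a-part); b converges to -1. The iterate converges to (3, -1).

(3, -1)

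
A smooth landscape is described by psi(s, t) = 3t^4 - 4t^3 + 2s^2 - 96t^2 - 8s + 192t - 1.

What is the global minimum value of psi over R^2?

-1289

psi(s,t) separates as P(s) + Q(t) − 1, so its minimum is min P + min Q − 1.
P'(s) = 4s - 8 vanishes at s ∈ {2}; Q'(t) = 12(t - 4)(t - 1)(t + 4) vanishes at t ∈ {-4, 1, 4}.
Local minima of P (where P''>0): P(2)=-8. Local minima of Q: Q(-4)=-1280, Q(4)=-256.
So the global minimum of psi is P(2) + Q(-4) − 1 = -8 − 1280 − 1 = -1289, attained at (2, -4).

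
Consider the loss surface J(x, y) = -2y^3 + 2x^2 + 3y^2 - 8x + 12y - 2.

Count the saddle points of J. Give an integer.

J separates as a function of x plus a function of y, so ∇J=0 decouples.
∂J/∂x = 4(x - 2) = 0 at x ∈ {2}; ∂J/∂y = -6(y - 2)(y + 1) = 0 at y ∈ {-1, 2}.
The Hessian is diagonal: diag(J_xx, J_yy). Second derivatives: J_xx(2)=4; J_yy(-1)=18, J_yy(2)=-18.
Saddle points occur where the two diagonal entries have opposite signs: (2, 2). Count: 1.

1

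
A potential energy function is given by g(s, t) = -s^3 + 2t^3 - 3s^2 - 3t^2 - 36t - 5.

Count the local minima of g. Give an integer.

1

g separates as a function of s plus a function of t, so ∇g=0 decouples.
∂g/∂s = -3s(s + 2) = 0 at s ∈ {-2, 0}; ∂g/∂t = 6(t - 3)(t + 2) = 0 at t ∈ {-2, 3}.
The Hessian is diagonal: diag(g_ss, g_tt). Second derivatives: g_ss(-2)=6, g_ss(0)=-6; g_tt(-2)=-30, g_tt(3)=30.
Local minima occur where both diagonal entries positive: (-2, 3). Count: 1.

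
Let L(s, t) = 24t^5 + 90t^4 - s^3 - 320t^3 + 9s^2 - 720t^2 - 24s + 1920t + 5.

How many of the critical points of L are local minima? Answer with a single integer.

L separates as a function of s plus a function of t, so ∇L=0 decouples.
∂L/∂s = -3(s - 4)(s - 2) = 0 at s ∈ {2, 4}; ∂L/∂t = 120(t - 2)(t - 1)(t + 2)(t + 4) = 0 at t ∈ {-4, -2, 1, 2}.
The Hessian is diagonal: diag(L_ss, L_tt). Second derivatives: L_ss(2)=6, L_ss(4)=-6; L_tt(-4)=-7200, L_tt(-2)=2880, L_tt(1)=-1800, L_tt(2)=2880.
Local minima occur where both diagonal entries positive: (2, -2), (2, 2). Count: 2.

2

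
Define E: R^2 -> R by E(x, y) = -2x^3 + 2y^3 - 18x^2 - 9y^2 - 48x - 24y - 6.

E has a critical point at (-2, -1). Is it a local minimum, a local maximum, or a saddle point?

The mixed partial ∂²E/∂x∂y is 0, so the Hessian at any point is diag(E_xx, E_yy) = diag(-12(x + 3), 6(2y - 3)).
At (-2, -1): H = diag(-12, -30).
Both eigenvalues are negative, so H is negative definite: a local maximum.

local maximum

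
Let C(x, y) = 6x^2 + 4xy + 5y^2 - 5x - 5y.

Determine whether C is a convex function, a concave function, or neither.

C is quadratic, so its Hessian is the constant matrix H = [[12, 4], [4, 10]].
det(H) = 104, tr(H) = 22.
det(H) > 0 and tr(H) > 0, so H is positive definite everywhere: convex.

convex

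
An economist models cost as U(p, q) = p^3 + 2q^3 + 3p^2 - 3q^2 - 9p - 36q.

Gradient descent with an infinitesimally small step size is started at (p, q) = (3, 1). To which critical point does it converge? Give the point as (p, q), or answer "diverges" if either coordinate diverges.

(1, 3)

U is separable, so gradient descent decouples: p follows -∂U/∂p, q follows -∂U/∂q.
∂U/∂p = 3(p - 1)(p + 3); at p=3 this is 36, so p decreases.
∂U/∂q = 6(q - 3)(q + 2); at q=1 this is -36, so q increases.
p converges to its nearest critical value 1 (a local min of the p-part); q converges to 3. The iterate converges to (1, 3).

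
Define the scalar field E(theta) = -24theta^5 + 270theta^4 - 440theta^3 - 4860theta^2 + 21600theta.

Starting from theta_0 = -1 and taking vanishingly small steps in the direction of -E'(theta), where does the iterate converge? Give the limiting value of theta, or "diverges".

-3

E'(theta) = -120(theta - 5)(theta - 4)(theta - 3)(theta + 3), so E'(-1) = 28800.
Gradient descent moves in the -E' direction, i.e. theta is decreasing.
The nearest critical point in that direction is theta = -3, where E'' = 40320 > 0 (a local minimum). The iterate converges there.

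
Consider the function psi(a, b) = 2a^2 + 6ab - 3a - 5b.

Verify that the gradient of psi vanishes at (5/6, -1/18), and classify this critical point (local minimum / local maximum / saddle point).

∇psi = (4a + 6b - 3, 6a - 5); substituting (5/6, -1/18) gives ∇psi = (0, 0), so (5/6, -1/18) is indeed a critical point.
The Hessian of psi is constant: H = [[4, 6], [6, 0]].
det(H) = 4·0 − 6² = -36.
Since det(H) < 0, H is indefinite and the critical point is a saddle point.

saddle point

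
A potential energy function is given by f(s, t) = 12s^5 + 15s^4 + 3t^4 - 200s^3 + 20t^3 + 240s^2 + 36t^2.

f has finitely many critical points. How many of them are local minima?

f separates as a function of s plus a function of t, so ∇f=0 decouples.
∂f/∂s = 60s(s - 2)(s - 1)(s + 4) = 0 at s ∈ {-4, 0, 1, 2}; ∂f/∂t = 12t(t + 2)(t + 3) = 0 at t ∈ {-3, -2, 0}.
The Hessian is diagonal: diag(f_ss, f_tt). Second derivatives: f_ss(-4)=-7200, f_ss(0)=480, f_ss(1)=-300, f_ss(2)=720; f_tt(-3)=36, f_tt(-2)=-24, f_tt(0)=72.
Local minima occur where both diagonal entries positive: (0, -3), (0, 0), (2, -3), (2, 0). Count: 4.

4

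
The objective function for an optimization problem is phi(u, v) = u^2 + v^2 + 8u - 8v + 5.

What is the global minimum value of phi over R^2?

-27

phi(u,v) separates as P(u) + Q(v) + 5, so its minimum is min P + min Q + 5.
P'(u) = 2u + 8 vanishes at u ∈ {-4}; Q'(v) = 2v - 8 vanishes at v ∈ {4}.
Local minima of P (where P''>0): P(-4)=-16. Local minima of Q: Q(4)=-16.
So the global minimum of phi is P(-4) + Q(4) + 5 = -16 − 16 + 5 = -27, attained at (-4, 4).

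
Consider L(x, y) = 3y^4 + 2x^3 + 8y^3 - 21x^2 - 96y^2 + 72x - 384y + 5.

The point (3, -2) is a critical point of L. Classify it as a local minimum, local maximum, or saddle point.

local maximum

The mixed partial ∂²L/∂x∂y is 0, so the Hessian at any point is diag(L_xx, L_yy) = diag(6(2x - 7), 12(3y^2 + 4y - 16)).
At (3, -2): H = diag(-6, -144).
Both eigenvalues are negative, so H is negative definite: a local maximum.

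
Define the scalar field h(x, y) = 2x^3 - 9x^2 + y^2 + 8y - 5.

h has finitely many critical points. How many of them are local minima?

1

h separates as a function of x plus a function of y, so ∇h=0 decouples.
∂h/∂x = 6x(x - 3) = 0 at x ∈ {0, 3}; ∂h/∂y = 2(y + 4) = 0 at y ∈ {-4}.
The Hessian is diagonal: diag(h_xx, h_yy). Second derivatives: h_xx(0)=-18, h_xx(3)=18; h_yy(-4)=2.
Local minima occur where both diagonal entries positive: (3, -4). Count: 1.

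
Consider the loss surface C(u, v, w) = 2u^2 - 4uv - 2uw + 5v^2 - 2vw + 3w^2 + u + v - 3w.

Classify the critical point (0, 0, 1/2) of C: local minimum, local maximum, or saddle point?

local minimum

The Hessian is constant: H = [[4, -4, -2], [-4, 10, -2], [-2, -2, 6]].
Leading principal minors: Δ₁ = 4, Δ₂ = 24, Δ₃ = 56.
All leading minors are positive, so H is positive definite: a local minimum.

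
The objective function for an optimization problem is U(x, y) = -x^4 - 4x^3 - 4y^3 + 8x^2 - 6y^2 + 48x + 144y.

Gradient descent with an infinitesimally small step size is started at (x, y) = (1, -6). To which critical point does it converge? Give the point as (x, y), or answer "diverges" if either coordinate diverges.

U is separable, so gradient descent decouples: x follows -∂U/∂x, y follows -∂U/∂y.
∂U/∂x = -4(x - 2)(x + 2)(x + 3); at x=1 this is 48, so x decreases.
∂U/∂y = -12(y - 3)(y + 4); at y=-6 this is -216, so y increases.
x converges to its nearest critical value -2 (a local min of the x-part); y converges to -4. The iterate converges to (-2, -4).

(-2, -4)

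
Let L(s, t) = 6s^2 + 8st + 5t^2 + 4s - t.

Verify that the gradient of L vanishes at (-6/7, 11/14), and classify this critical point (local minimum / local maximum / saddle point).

local minimum

∇L = (12s + 8t + 4, 8s + 10t - 1); substituting (-6/7, 11/14) gives ∇L = (0, 0), so (-6/7, 11/14) is indeed a critical point.
The Hessian of L is constant: H = [[12, 8], [8, 10]].
det(H) = 12·10 − 8² = 56.
det(H) > 0 and tr(H) = 22 > 0, so H is positive definite and the point is a local minimum.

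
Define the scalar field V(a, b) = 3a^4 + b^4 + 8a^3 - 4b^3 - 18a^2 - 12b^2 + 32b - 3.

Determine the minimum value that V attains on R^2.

-202

V(a,b) separates as P(a) + Q(b) − 3, so its minimum is min P + min Q − 3.
P'(a) = 12a(a - 1)(a + 3) vanishes at a ∈ {-3, 0, 1}; Q'(b) = 4(b - 4)(b - 1)(b + 2) vanishes at b ∈ {-2, 1, 4}.
Local minima of P (where P''>0): P(-3)=-135, P(1)=-7. Local minima of Q: Q(-2)=-64, Q(4)=-64.
So the global minimum of V is P(-3) + Q(-2) − 3 = -135 − 64 − 3 = -202, attained at (-3, -2).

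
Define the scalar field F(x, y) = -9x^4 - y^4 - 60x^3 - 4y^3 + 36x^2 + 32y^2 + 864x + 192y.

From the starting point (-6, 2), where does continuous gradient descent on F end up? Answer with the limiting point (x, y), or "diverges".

F is separable, so gradient descent decouples: x follows -∂F/∂x, y follows -∂F/∂y.
∂F/∂x = -36(x - 2)(x + 3)(x + 4); at x=-6 this is 1728, so x decreases.
∂F/∂y = -4(y - 4)(y + 3)(y + 4); at y=2 this is 240, so y decreases.
The x-coordinate has no critical point in that direction and runs off to infinity.

diverges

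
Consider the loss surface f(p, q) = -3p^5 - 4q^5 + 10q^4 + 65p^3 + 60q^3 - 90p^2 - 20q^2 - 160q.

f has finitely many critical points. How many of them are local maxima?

4

f separates as a function of p plus a function of q, so ∇f=0 decouples.
∂f/∂p = -15p(p - 3)(p - 1)(p + 4) = 0 at p ∈ {-4, 0, 1, 3}; ∂f/∂q = -20(q - 4)(q - 1)(q + 1)(q + 2) = 0 at q ∈ {-2, -1, 1, 4}.
The Hessian is diagonal: diag(f_pp, f_qq). Second derivatives: f_pp(-4)=2100, f_pp(0)=-180, f_pp(1)=150, f_pp(3)=-630; f_qq(-2)=360, f_qq(-1)=-200, f_qq(1)=360, f_qq(4)=-1800.
Local maxima occur where both diagonal entries negative: (0, -1), (0, 4), (3, -1), (3, 4). Count: 4.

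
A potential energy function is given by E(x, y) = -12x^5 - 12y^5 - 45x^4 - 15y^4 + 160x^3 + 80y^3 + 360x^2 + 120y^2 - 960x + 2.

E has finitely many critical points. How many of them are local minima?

4

E separates as a function of x plus a function of y, so ∇E=0 decouples.
∂E/∂x = -60(x - 2)(x - 1)(x + 2)(x + 4) = 0 at x ∈ {-4, -2, 1, 2}; ∂E/∂y = -60y(y - 2)(y + 1)(y + 2) = 0 at y ∈ {-2, -1, 0, 2}.
The Hessian is diagonal: diag(E_xx, E_yy). Second derivatives: E_xx(-4)=3600, E_xx(-2)=-1440, E_xx(1)=900, E_xx(2)=-1440; E_yy(-2)=480, E_yy(-1)=-180, E_yy(0)=240, E_yy(2)=-1440.
Local minima occur where both diagonal entries positive: (-4, -2), (-4, 0), (1, -2), (1, 0). Count: 4.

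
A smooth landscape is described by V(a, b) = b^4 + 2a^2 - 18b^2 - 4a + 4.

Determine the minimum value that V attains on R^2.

-79

V(a,b) separates as P(a) + Q(b) + 4, so its minimum is min P + min Q + 4.
P'(a) = 4a - 4 vanishes at a ∈ {1}; Q'(b) = 4b(b - 3)(b + 3) vanishes at b ∈ {-3, 0, 3}.
Local minima of P (where P''>0): P(1)=-2. Local minima of Q: Q(-3)=-81, Q(3)=-81.
So the global minimum of V is P(1) + Q(-3) + 4 = -2 − 81 + 4 = -79, attained at (1, -3).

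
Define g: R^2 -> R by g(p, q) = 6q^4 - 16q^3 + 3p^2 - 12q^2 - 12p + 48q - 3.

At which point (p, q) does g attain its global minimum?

(2, -1)

g(p,q) separates as A(p) + B(q) − 3, so its minimum is min A + min B − 3.
A'(p) = 6p - 12 vanishes at p ∈ {2}; B'(q) = 24(q - 2)(q - 1)(q + 1) vanishes at q ∈ {-1, 1, 2}.
Local minima of A (where A''>0): A(2)=-12. Local minima of B: B(-1)=-38, B(2)=16.
So the global minimum of g is A(2) + B(-1) − 3 = -12 − 38 − 3 = -53, attained at (2, -1).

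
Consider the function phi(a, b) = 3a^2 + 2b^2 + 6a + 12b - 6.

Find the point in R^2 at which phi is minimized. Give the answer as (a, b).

phi(a,b) separates as P(a) + Q(b) − 6, so its minimum is min P + min Q − 6.
P'(a) = 6a + 6 vanishes at a ∈ {-1}; Q'(b) = 4b + 12 vanishes at b ∈ {-3}.
Local minima of P (where P''>0): P(-1)=-3. Local minima of Q: Q(-3)=-18.
So the global minimum of phi is P(-1) + Q(-3) − 6 = -3 − 18 − 6 = -27, attained at (-1, -3).

(-1, -3)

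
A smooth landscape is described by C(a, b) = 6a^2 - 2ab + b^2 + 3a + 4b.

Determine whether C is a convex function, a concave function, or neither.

convex

C is quadratic, so its Hessian is the constant matrix H = [[12, -2], [-2, 2]].
det(H) = 20, tr(H) = 14.
det(H) > 0 and tr(H) > 0, so H is positive definite everywhere: convex.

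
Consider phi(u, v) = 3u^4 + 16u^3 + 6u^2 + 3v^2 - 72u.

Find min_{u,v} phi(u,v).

-47

phi(u,v) separates as P(u) + Q(v), so its minimum is min P + min Q.
P'(u) = 12(u - 1)(u + 2)(u + 3) vanishes at u ∈ {-3, -2, 1}; Q'(v) = 6v vanishes at v ∈ {0}.
Local minima of P (where P''>0): P(-3)=81, P(1)=-47. Local minima of Q: Q(0)=0.
So the global minimum of phi is P(1) + Q(0) = -47 + 0 = -47, attained at (1, 0).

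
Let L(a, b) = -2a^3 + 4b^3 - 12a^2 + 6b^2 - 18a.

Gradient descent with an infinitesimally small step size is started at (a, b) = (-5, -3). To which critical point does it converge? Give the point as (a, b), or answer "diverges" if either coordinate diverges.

diverges

L is separable, so gradient descent decouples: a follows -∂L/∂a, b follows -∂L/∂b.
∂L/∂a = -6(a + 1)(a + 3); at a=-5 this is -48, so a increases.
∂L/∂b = 12b(b + 1); at b=-3 this is 72, so b decreases.
The b-coordinate has no critical point in that direction and runs off to infinity.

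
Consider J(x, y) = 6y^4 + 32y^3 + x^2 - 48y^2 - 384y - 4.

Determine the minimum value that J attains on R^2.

-612

J(x,y) separates as P(x) + Q(y) − 4, so its minimum is min P + min Q − 4.
P'(x) = 2x vanishes at x ∈ {0}; Q'(y) = 24(y - 2)(y + 2)(y + 4) vanishes at y ∈ {-4, -2, 2}.
Local minima of P (where P''>0): P(0)=0. Local minima of Q: Q(-4)=256, Q(2)=-608.
So the global minimum of J is P(0) + Q(2) − 4 = 0 − 608 − 4 = -612, attained at (0, 2).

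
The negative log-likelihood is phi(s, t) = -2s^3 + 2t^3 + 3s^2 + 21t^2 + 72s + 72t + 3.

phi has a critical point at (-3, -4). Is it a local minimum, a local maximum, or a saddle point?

The mixed partial ∂²phi/∂s∂t is 0, so the Hessian at any point is diag(phi_ss, phi_tt) = diag(6(-2s + 1), 6(2t + 7)).
At (-3, -4): H = diag(42, -6).
The eigenvalues have opposite signs, so H is indefinite: a saddle point.

saddle point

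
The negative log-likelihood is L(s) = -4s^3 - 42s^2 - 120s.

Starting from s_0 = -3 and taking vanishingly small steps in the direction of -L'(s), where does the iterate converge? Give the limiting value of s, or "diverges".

-5

L'(s) = -12(s + 2)(s + 5), so L'(-3) = 24.
Gradient descent moves in the -L' direction, i.e. s is decreasing.
The nearest critical point in that direction is s = -5, where L'' = 36 > 0 (a local minimum). The iterate converges there.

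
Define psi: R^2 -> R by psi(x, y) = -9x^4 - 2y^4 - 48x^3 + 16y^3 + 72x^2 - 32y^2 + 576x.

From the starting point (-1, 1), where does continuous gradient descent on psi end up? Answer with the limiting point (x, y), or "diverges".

psi is separable, so gradient descent decouples: x follows -∂psi/∂x, y follows -∂psi/∂y.
∂psi/∂x = -36(x - 2)(x + 2)(x + 4); at x=-1 this is 324, so x decreases.
∂psi/∂y = -8y(y - 4)(y - 2); at y=1 this is -24, so y increases.
x converges to its nearest critical value -2 (a local min of the x-part); y converges to 2. The iterate converges to (-2, 2).

(-2, 2)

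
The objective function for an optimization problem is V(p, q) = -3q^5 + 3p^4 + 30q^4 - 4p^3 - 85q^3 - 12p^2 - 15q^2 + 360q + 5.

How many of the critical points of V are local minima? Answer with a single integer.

4

V separates as a function of p plus a function of q, so ∇V=0 decouples.
∂V/∂p = 12p(p - 2)(p + 1) = 0 at p ∈ {-1, 0, 2}; ∂V/∂q = -15(q - 4)(q - 3)(q - 2)(q + 1) = 0 at q ∈ {-1, 2, 3, 4}.
The Hessian is diagonal: diag(V_pp, V_qq). Second derivatives: V_pp(-1)=36, V_pp(0)=-24, V_pp(2)=72; V_qq(-1)=900, V_qq(2)=-90, V_qq(3)=60, V_qq(4)=-150.
Local minima occur where both diagonal entries positive: (-1, -1), (-1, 3), (2, -1), (2, 3). Count: 4.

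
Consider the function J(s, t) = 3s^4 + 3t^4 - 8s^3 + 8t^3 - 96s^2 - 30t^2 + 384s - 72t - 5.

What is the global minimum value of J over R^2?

J(s,t) separates as P(s) + Q(t) − 5, so its minimum is min P + min Q − 5.
P'(s) = 12(s - 4)(s - 2)(s + 4) vanishes at s ∈ {-4, 2, 4}; Q'(t) = 12(t - 2)(t + 1)(t + 3) vanishes at t ∈ {-3, -1, 2}.
Local minima of P (where P''>0): P(-4)=-1792, P(4)=256. Local minima of Q: Q(-3)=-27, Q(2)=-152.
So the global minimum of J is P(-4) + Q(2) − 5 = -1792 − 152 − 5 = -1949, attained at (-4, 2).

-1949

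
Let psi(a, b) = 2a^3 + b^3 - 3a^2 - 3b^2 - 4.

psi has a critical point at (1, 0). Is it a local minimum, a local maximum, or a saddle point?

The mixed partial ∂²psi/∂a∂b is 0, so the Hessian at any point is diag(psi_aa, psi_bb) = diag(6(2a - 1), 6(b - 1)).
At (1, 0): H = diag(6, -6).
The eigenvalues have opposite signs, so H is indefinite: a saddle point.

saddle point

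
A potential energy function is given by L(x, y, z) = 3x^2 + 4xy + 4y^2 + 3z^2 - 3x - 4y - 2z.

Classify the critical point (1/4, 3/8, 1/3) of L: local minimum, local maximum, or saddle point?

The Hessian is constant: H = [[6, 4, 0], [4, 8, 0], [0, 0, 6]].
Leading principal minors: Δ₁ = 6, Δ₂ = 32, Δ₃ = 192.
All leading minors are positive, so H is positive definite: a local minimum.

local minimum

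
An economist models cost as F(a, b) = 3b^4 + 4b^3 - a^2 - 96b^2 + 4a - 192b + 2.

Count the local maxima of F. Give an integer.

F separates as a function of a plus a function of b, so ∇F=0 decouples.
∂F/∂a = -2(a - 2) = 0 at a ∈ {2}; ∂F/∂b = 12(b - 4)(b + 1)(b + 4) = 0 at b ∈ {-4, -1, 4}.
The Hessian is diagonal: diag(F_aa, F_bb). Second derivatives: F_aa(2)=-2; F_bb(-4)=288, F_bb(-1)=-180, F_bb(4)=480.
Local maxima occur where both diagonal entries negative: (2, -1). Count: 1.

1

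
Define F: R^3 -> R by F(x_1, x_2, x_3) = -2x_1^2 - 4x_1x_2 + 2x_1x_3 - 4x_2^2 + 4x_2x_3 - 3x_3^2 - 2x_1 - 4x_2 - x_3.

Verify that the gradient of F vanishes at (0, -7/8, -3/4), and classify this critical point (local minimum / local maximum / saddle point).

∇F = (-4x_1 - 4x_2 + 2x_3 - 2, -4x_1 - 8x_2 + 4x_3 - 4, 2x_1 + 4x_2 - 6x_3 - 1); substituting (0, -7/8, -3/4) gives ∇F = (0, 0, 0), so (0, -7/8, -3/4) is indeed a critical point.
The Hessian is constant: H = [[-4, -4, 2], [-4, -8, 4], [2, 4, -6]].
Leading principal minors: Δ₁ = -4, Δ₂ = 16, Δ₃ = -64.
The minors alternate sign starting negative (−, +, −), so H is negative definite: a local maximum.

local maximum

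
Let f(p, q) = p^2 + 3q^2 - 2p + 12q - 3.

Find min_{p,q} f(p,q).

-16

f(p,q) separates as A(p) + B(q) − 3, so its minimum is min A + min B − 3.
A'(p) = 2p - 2 vanishes at p ∈ {1}; B'(q) = 6q + 12 vanishes at q ∈ {-2}.
Local minima of A (where A''>0): A(1)=-1. Local minima of B: B(-2)=-12.
So the global minimum of f is A(1) + B(-2) − 3 = -1 − 12 − 3 = -16, attained at (1, -2).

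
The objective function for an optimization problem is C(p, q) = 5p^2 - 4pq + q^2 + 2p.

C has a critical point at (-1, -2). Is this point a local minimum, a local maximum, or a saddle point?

The Hessian of C is constant: H = [[10, -4], [-4, 2]].
det(H) = 10·2 − (-4)² = 4.
det(H) > 0 and tr(H) = 12 > 0, so H is positive definite and the point is a local minimum.

local minimum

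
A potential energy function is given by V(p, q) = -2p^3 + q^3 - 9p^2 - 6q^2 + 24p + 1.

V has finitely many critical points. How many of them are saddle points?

2

V separates as a function of p plus a function of q, so ∇V=0 decouples.
∂V/∂p = -6(p - 1)(p + 4) = 0 at p ∈ {-4, 1}; ∂V/∂q = 3q(q - 4) = 0 at q ∈ {0, 4}.
The Hessian is diagonal: diag(V_pp, V_qq). Second derivatives: V_pp(-4)=30, V_pp(1)=-30; V_qq(0)=-12, V_qq(4)=12.
Saddle points occur where the two diagonal entries have opposite signs: (-4, 0), (1, 4). Count: 2.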